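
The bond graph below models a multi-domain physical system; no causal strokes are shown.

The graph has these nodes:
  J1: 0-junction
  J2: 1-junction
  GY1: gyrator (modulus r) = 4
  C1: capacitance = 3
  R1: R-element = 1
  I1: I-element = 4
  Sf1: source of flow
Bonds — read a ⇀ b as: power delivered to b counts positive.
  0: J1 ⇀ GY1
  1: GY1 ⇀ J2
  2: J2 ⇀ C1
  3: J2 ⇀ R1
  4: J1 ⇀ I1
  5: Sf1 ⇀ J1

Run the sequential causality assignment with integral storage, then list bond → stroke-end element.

#5 |Sf1  (Sf1 (Sf) sets flow on bond)
#2 |J2  (prefer integral on C1)
#4 |I1  (prefer integral on I1)
#0 |J1  (J1: last free bond brings effort in)
#1 |J2  (GY GY1: same side as bond 0)
#3 |R1  (only one flow-in slot at J2)

β0 stroke at J1
β1 stroke at J2
β2 stroke at J2
β3 stroke at R1
β4 stroke at I1
β5 stroke at Sf1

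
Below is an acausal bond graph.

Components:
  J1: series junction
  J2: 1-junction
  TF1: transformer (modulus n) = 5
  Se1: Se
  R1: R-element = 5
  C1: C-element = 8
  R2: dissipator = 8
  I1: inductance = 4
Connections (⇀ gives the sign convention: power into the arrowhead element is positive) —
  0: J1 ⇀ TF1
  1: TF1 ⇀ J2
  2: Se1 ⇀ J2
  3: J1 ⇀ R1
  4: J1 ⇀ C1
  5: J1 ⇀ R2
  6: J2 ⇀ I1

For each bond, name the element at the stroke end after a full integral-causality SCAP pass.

β0 →TF1
β1 →J2
β2 →J2
β3 →J1
β4 →J1
β5 →J1
β6 →I1

β2 stroke→J2  (source Se1 imposes e)
β4 stroke→J1  (C1 integral (e out))
β6 stroke→I1  (I1: I, integral causality)
β1 stroke→J2  (common-f at J2 fixed by 6)
β0 stroke→TF1  (through TF1, causality passes straight; one stroke at TF1)
β3 stroke→J1  (common-f at J1 fixed by 0)
β5 stroke→J1  (common-f at J1 fixed by 0)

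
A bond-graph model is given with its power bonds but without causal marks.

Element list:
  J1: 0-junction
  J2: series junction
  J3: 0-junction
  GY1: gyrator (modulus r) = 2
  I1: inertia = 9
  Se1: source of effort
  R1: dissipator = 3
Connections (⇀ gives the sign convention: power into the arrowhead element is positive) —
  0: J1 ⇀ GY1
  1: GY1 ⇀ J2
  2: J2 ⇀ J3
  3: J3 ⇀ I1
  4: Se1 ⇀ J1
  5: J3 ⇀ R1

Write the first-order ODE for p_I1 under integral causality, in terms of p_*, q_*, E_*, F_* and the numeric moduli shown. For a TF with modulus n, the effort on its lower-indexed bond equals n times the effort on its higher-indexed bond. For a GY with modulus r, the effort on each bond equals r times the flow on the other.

dp_I1/dt = 3*E_Se1/2 - p_I1/3

#4 |J1  (Se1 fixes effort; stroke away)
#0 |GY1  (J1 effort already set via bond 4)
#1 |GY1  (GY GY1: same side as bond 0)
#2 |J2  (common-f at J2 fixed by 1)
#3 |I1  (I1 integral (f out))
#5 |J3  (J3: last free bond brings effort in)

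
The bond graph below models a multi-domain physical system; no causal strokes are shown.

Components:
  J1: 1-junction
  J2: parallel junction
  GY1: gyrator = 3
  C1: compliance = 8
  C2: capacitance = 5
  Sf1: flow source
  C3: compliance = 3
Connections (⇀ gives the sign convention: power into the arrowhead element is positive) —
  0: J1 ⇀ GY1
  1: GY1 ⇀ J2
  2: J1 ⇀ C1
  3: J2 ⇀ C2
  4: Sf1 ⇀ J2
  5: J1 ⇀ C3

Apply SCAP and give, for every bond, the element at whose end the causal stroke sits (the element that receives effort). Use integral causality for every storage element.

b0 →GY1
b1 →GY1
b2 →J1
b3 →J2
b4 →Sf1
b5 →J1

b4 stroke→Sf1  (Sf1: flow source, stroke at near end)
b2 stroke→J1  (prefer integral on C1)
b3 stroke→J2  (C2 integral (e out))
b1 stroke→GY1  (J2 effort already set via bond 3)
b0 stroke→GY1  (through GY1, causality inverts; strokes same side of GY1)
b5 stroke→J1  (J1 flow already set via bond 0)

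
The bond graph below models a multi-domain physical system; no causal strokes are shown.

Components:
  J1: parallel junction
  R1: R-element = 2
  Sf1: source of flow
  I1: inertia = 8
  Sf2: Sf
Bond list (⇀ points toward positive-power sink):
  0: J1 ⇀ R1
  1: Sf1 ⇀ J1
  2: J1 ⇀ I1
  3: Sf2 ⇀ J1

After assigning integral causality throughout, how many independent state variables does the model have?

b1 →Sf1  (Sf1 fixes flow; stroke at Sf1)
b3 →Sf2  (Sf2 fixes flow; stroke at Sf2)
b2 →I1  (I1: I, integral causality)
b0 →J1  (J1 needs exactly one e-in)

1  (I1 all integral)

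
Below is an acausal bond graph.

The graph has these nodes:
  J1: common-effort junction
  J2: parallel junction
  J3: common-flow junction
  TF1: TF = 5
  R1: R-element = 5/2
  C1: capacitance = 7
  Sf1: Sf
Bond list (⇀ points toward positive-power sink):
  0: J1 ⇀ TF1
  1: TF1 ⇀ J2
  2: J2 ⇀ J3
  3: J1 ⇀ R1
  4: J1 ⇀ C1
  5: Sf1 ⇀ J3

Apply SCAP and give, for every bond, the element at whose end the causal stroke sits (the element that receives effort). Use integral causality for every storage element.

b0 stroke at TF1
b1 stroke at J2
b2 stroke at J3
b3 stroke at R1
b4 stroke at J1
b5 stroke at Sf1

bond 5 →Sf1  (Sf1 (Sf) sets flow on bond)
bond 2 →J3  (J3: bond 5 brought flow, rest push out)
bond 1 →J2  (J2 needs exactly one e-in)
bond 0 →TF1  (TF1: transformer flips bond 1)
bond 4 →J1  (C1 outputs effort q/C1)
bond 3 →R1  (common-e at J1 fixed by 4)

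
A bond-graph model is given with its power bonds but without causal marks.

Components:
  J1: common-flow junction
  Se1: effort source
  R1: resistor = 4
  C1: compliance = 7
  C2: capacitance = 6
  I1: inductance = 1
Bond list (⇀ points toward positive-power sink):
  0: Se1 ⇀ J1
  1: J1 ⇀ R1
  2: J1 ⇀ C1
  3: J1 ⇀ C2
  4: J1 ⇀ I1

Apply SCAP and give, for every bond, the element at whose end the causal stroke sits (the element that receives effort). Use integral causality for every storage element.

β0 |J1
β1 |J1
β2 |J1
β3 |J1
β4 |I1

β0 stroke→J1  (Se1 (Se) sets effort on bond)
β2 stroke→J1  (C1 outputs effort q/C1)
β3 stroke→J1  (C2: C, integral causality)
β4 stroke→I1  (I1 integral (f out))
β1 stroke→J1  (1-jn J1 has f-setter on 4)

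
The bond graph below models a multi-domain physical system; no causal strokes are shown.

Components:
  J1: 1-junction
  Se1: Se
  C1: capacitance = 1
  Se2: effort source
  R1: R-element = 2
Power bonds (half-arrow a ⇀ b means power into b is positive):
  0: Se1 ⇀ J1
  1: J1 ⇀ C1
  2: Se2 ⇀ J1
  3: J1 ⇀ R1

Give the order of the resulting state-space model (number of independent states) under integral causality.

β0 stroke→J1  (source Se1 imposes e)
β2 stroke→J1  (Se2: effort source, stroke at far end)
β1 stroke→J1  (C1 integral (e out))
β3 stroke→R1  (only one flow-in slot at J1)

1  (C1 all integral)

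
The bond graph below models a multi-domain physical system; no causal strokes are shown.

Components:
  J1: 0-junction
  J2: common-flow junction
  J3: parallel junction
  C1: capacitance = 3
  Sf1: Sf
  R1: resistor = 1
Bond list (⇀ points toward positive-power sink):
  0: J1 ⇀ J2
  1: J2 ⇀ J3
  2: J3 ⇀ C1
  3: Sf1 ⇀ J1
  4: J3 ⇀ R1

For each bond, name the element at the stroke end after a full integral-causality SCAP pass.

β0 |J1
β1 |J2
β2 |J3
β3 |Sf1
β4 |R1

#3 →Sf1  (Sf1 fixes flow; stroke at Sf1)
#0 →J1  (closing 0-jn rule on J1)
#1 →J2  (1-jn J2 has f-setter on 0)
#2 →J3  (C1 outputs effort q/C1)
#4 →R1  (J3 effort already set via bond 2)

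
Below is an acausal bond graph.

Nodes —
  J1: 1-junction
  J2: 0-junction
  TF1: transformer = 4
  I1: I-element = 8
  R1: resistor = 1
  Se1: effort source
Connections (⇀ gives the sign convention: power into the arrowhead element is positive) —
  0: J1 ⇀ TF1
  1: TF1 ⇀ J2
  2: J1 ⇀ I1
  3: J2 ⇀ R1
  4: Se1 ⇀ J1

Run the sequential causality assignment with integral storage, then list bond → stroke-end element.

bond 4 |J1  (Se1 (Se) sets effort on bond)
bond 2 |I1  (I1 integral (f out))
bond 0 |J1  (1-jn J1 has f-setter on 2)
bond 1 |TF1  (TF1 one-in-one-out from 0)
bond 3 |J2  (closing 0-jn rule on J2)

bond 0 →J1
bond 1 →TF1
bond 2 →I1
bond 3 →J2
bond 4 →J1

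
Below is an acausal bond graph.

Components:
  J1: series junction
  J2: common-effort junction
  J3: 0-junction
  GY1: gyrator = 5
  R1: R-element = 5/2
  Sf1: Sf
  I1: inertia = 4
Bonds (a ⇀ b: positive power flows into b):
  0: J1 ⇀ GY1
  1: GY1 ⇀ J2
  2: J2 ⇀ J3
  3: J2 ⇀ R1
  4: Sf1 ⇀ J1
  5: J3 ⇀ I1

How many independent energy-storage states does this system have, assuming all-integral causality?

#4 →Sf1  (Sf1 (Sf) sets flow on bond)
#0 →J1  (1-jn J1 has f-setter on 4)
#1 →J2  (GY1 both-in/both-out from 0)
#2 →J3  (common-e at J2 fixed by 1)
#3 →R1  (J2 effort already set via bond 1)
#5 →I1  (J3 effort already set via bond 2)

1  (I1 all integral)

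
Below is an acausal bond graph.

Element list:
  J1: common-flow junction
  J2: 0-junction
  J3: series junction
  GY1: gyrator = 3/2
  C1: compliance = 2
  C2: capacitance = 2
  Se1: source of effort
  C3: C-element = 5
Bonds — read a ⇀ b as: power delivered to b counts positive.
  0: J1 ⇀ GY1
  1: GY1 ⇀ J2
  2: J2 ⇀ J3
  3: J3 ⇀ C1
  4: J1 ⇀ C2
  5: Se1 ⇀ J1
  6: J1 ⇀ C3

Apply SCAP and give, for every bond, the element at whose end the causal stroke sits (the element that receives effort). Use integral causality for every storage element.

#5 |J1  (Se1 fixes effort; stroke away)
#3 |J3  (prefer integral on C1)
#2 |J2  (closing 1-jn rule on J3)
#1 |GY1  (J2: bond 2 brought effort, rest push out)
#0 |GY1  (through GY1, causality inverts; strokes same side of GY1)
#4 |J1  (1-jn J1 has f-setter on 0)
#6 |J1  (1-jn J1 has f-setter on 0)

b0 |GY1
b1 |GY1
b2 |J2
b3 |J3
b4 |J1
b5 |J1
b6 |J1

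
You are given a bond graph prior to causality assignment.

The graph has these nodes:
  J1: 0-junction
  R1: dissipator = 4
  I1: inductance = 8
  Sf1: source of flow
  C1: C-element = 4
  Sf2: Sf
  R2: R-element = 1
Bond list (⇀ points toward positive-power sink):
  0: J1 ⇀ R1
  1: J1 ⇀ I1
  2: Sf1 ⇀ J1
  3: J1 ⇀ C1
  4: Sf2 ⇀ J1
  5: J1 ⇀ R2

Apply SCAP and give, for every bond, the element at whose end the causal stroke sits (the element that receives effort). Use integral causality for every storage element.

b2 |Sf1  (source Sf1 imposes f)
b4 |Sf2  (Sf2 (Sf) sets flow on bond)
b1 |I1  (I1 integral (f out))
b3 |J1  (C1 integral (e out))
b0 |R1  (J1 effort already set via bond 3)
b5 |R2  (J1 effort already set via bond 3)

#0 →R1
#1 →I1
#2 →Sf1
#3 →J1
#4 →Sf2
#5 →R2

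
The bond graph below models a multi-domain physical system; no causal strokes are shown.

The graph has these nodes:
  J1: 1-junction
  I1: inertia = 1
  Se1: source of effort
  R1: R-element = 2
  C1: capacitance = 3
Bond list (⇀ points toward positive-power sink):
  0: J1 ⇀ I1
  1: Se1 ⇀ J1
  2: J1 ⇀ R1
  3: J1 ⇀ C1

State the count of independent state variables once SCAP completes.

2  (C1, I1 all integral)

b1 stroke at J1  (Se1 fixes effort; stroke away)
b0 stroke at I1  (I1 outputs flow p/I1)
b2 stroke at J1  (J1: bond 0 brought flow, rest push out)
b3 stroke at J1  (J1: bond 0 brought flow, rest push out)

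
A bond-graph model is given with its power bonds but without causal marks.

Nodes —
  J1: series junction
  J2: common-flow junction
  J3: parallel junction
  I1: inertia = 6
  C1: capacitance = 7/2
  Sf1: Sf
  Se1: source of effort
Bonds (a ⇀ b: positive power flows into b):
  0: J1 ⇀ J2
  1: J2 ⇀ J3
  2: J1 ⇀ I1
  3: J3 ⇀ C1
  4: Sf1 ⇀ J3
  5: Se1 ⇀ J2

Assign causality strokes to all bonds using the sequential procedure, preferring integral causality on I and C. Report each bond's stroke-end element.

β0 |J1
β1 |J2
β2 |I1
β3 |J3
β4 |Sf1
β5 |J2

b4 →Sf1  (Sf1: flow source, stroke at near end)
b5 →J2  (Se1 fixes effort; stroke away)
b2 →I1  (prefer integral on I1)
b0 →J1  (1-jn J1 has f-setter on 2)
b1 →J2  (common-f at J2 fixed by 0)
b3 →J3  (J3 needs exactly one e-in)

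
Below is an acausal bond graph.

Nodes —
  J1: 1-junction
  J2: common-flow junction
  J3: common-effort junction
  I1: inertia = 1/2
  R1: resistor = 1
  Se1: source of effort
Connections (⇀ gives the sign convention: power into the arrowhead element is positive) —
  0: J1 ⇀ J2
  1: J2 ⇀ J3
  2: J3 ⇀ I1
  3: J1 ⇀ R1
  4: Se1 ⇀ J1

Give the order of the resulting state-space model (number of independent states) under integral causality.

b4 stroke at J1  (Se1: effort source, stroke at far end)
b2 stroke at I1  (I1 outputs flow p/I1)
b1 stroke at J3  (J3: last free bond brings effort in)
b0 stroke at J2  (J2 flow already set via bond 1)
b3 stroke at J1  (J1 flow already set via bond 0)

1  (I1 all integral)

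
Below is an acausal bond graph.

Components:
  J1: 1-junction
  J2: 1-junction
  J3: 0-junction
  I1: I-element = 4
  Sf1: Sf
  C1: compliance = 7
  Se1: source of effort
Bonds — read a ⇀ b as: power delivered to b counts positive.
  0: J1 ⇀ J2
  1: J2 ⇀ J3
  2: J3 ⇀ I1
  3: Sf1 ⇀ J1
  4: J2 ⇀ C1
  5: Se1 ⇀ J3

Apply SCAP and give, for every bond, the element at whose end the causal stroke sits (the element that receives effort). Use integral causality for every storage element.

bond 0 stroke→J1
bond 1 stroke→J2
bond 2 stroke→I1
bond 3 stroke→Sf1
bond 4 stroke→J2
bond 5 stroke→J3

#3 →Sf1  (source Sf1 imposes f)
#5 →J3  (source Se1 imposes e)
#0 →J1  (J1 flow already set via bond 3)
#1 →J2  (J2 flow already set via bond 0)
#4 →J2  (common-f at J2 fixed by 0)
#2 →I1  (J3: bond 5 brought effort, rest push out)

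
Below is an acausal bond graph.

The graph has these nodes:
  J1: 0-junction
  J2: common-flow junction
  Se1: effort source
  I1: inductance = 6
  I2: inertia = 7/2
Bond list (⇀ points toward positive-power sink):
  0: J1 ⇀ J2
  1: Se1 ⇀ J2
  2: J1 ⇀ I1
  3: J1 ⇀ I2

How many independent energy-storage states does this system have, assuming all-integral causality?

2  (I1, I2 all integral)

#1 stroke→J2  (Se1 fixes effort; stroke away)
#0 stroke→J1  (closing 1-jn rule on J2)
#2 stroke→I1  (J1 effort already set via bond 0)
#3 stroke→I2  (J1: bond 0 brought effort, rest push out)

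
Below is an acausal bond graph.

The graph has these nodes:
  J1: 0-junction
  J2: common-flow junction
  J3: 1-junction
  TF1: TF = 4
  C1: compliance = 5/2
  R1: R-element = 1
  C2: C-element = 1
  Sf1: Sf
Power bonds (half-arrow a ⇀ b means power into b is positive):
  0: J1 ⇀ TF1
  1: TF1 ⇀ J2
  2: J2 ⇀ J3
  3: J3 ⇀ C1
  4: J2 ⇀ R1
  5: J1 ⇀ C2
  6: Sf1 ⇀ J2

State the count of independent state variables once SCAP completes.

2  (C1, C2 all integral)

β6 stroke at Sf1  (Sf1 (Sf) sets flow on bond)
β1 stroke at J2  (common-f at J2 fixed by 6)
β2 stroke at J2  (1-jn J2 has f-setter on 6)
β4 stroke at J2  (common-f at J2 fixed by 6)
β3 stroke at J3  (1-jn J3 has f-setter on 2)
β0 stroke at TF1  (TF1 one-in-one-out from 1)
β5 stroke at J1  (J1: last free bond brings effort in)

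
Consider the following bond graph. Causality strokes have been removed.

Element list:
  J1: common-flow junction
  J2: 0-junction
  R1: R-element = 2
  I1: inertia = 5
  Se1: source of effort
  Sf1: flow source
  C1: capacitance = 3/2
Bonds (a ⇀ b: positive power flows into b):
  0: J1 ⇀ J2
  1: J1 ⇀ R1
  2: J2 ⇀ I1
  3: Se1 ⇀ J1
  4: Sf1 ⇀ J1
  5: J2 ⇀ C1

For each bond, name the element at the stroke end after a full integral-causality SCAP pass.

b0 stroke at J1
b1 stroke at J1
b2 stroke at I1
b3 stroke at J1
b4 stroke at Sf1
b5 stroke at J2

b3 |J1  (Se1: effort source, stroke at far end)
b4 |Sf1  (Sf1 fixes flow; stroke at Sf1)
b0 |J1  (J1 flow already set via bond 4)
b1 |J1  (common-f at J1 fixed by 4)
b2 |I1  (I1: I, integral causality)
b5 |J2  (closing 0-jn rule on J2)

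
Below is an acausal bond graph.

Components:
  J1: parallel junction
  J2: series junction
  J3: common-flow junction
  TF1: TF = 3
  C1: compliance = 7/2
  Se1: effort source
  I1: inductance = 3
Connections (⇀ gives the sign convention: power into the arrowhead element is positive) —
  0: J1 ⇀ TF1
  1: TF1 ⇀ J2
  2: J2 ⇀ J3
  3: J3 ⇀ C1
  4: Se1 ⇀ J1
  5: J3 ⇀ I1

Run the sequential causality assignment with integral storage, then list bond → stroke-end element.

bond 0 →TF1
bond 1 →J2
bond 2 →J3
bond 3 →J3
bond 4 →J1
bond 5 →I1

β4 stroke at J1  (Se1 (Se) sets effort on bond)
β0 stroke at TF1  (common-e at J1 fixed by 4)
β1 stroke at J2  (TF1 one-in-one-out from 0)
β2 stroke at J3  (J2 needs exactly one f-in)
β3 stroke at J3  (C1 outputs effort q/C1)
β5 stroke at I1  (closing 1-jn rule on J3)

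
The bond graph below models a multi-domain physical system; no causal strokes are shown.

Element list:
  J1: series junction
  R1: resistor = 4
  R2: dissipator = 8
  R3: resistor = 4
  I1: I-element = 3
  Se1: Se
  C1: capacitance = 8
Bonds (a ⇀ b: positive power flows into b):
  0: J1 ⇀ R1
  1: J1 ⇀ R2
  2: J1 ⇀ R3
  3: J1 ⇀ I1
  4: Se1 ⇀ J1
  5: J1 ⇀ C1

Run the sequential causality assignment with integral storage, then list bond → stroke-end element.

bond 0 |J1
bond 1 |J1
bond 2 |J1
bond 3 |I1
bond 4 |J1
bond 5 |J1

β4 stroke→J1  (source Se1 imposes e)
β3 stroke→I1  (I1: I, integral causality)
β0 stroke→J1  (1-jn J1 has f-setter on 3)
β1 stroke→J1  (J1: bond 3 brought flow, rest push out)
β2 stroke→J1  (common-f at J1 fixed by 3)
β5 stroke→J1  (1-jn J1 has f-setter on 3)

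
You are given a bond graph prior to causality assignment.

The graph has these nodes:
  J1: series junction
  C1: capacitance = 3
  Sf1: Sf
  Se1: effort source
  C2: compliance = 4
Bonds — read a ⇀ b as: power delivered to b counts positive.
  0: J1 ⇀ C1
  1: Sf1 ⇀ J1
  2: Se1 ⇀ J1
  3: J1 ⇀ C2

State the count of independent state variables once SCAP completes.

β1 →Sf1  (Sf1: flow source, stroke at near end)
β2 →J1  (Se1 fixes effort; stroke away)
β0 →J1  (J1 flow already set via bond 1)
β3 →J1  (common-f at J1 fixed by 1)

2  (C1, C2 all integral)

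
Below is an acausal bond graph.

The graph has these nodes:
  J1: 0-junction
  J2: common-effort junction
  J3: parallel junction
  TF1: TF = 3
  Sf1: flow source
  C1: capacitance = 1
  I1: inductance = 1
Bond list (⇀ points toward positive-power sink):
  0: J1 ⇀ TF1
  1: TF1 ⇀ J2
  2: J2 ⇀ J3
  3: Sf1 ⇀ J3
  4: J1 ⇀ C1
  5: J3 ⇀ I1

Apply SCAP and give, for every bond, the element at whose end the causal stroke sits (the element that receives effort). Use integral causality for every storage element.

bond 0 stroke→TF1
bond 1 stroke→J2
bond 2 stroke→J3
bond 3 stroke→Sf1
bond 4 stroke→J1
bond 5 stroke→I1

b3 stroke→Sf1  (source Sf1 imposes f)
b4 stroke→J1  (C1: C, integral causality)
b0 stroke→TF1  (common-e at J1 fixed by 4)
b1 stroke→J2  (TF TF1: opposite of bond 0)
b2 stroke→J3  (common-e at J2 fixed by 1)
b5 stroke→I1  (common-e at J3 fixed by 2)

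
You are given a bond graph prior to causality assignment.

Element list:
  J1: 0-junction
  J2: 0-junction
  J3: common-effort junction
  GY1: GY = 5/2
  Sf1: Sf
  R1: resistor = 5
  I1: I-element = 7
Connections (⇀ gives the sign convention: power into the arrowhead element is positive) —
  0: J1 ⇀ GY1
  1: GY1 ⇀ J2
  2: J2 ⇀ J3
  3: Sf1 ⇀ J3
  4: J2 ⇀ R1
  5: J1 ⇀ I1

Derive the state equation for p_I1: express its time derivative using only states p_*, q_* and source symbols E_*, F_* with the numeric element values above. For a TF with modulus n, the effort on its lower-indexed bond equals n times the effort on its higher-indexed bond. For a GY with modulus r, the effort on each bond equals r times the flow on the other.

dp_I1/dt = -5*F_Sf1/2 - 5*p_I1/28

β3 |Sf1  (Sf1 fixes flow; stroke at Sf1)
β2 |J3  (only one effort-in slot at J3)
β5 |I1  (I1 integral (f out))
β0 |J1  (closing 0-jn rule on J1)
β1 |J2  (through GY1, causality inverts; strokes same side of GY1)
β4 |R1  (common-e at J2 fixed by 1)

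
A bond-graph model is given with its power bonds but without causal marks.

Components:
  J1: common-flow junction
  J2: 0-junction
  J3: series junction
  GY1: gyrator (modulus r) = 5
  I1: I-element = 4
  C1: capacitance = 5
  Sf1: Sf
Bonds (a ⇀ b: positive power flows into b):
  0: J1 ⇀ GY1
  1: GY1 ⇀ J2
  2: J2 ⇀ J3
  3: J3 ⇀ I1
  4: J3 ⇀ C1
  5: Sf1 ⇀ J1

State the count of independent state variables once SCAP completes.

2  (C1, I1 all integral)

β5 stroke at Sf1  (source Sf1 imposes f)
β0 stroke at J1  (J1: bond 5 brought flow, rest push out)
β1 stroke at J2  (GY GY1: same side as bond 0)
β2 stroke at J3  (J2: bond 1 brought effort, rest push out)
β3 stroke at I1  (I1 outputs flow p/I1)
β4 stroke at J3  (common-f at J3 fixed by 3)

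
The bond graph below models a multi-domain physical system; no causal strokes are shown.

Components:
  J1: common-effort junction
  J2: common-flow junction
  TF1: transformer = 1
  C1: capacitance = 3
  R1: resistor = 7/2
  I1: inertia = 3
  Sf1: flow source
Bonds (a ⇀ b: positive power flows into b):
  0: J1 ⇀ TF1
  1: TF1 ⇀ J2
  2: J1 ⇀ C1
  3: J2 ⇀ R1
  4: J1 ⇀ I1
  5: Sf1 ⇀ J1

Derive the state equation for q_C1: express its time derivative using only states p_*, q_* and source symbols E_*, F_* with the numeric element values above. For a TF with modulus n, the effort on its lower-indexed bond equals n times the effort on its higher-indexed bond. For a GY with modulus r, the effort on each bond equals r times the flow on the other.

#5 |Sf1  (source Sf1 imposes f)
#2 |J1  (C1 outputs effort q/C1)
#0 |TF1  (0-jn J1 has e-setter on 2)
#4 |I1  (0-jn J1 has e-setter on 2)
#1 |J2  (TF1: transformer flips bond 0)
#3 |R1  (J2 needs exactly one f-in)

dq_C1/dt = F_Sf1 - p_I1/3 - 2*q_C1/21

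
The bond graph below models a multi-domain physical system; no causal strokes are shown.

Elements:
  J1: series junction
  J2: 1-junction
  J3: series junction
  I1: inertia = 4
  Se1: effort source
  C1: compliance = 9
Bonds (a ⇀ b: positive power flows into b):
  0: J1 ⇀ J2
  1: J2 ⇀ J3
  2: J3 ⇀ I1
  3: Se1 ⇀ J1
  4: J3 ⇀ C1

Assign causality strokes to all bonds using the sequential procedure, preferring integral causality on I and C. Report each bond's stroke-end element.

bond 3 |J1  (Se1 (Se) sets effort on bond)
bond 0 |J2  (only one flow-in slot at J1)
bond 1 |J3  (J2: last free bond brings flow in)
bond 2 |I1  (I1: I, integral causality)
bond 4 |J3  (J3: bond 2 brought flow, rest push out)

bond 0 |J2
bond 1 |J3
bond 2 |I1
bond 3 |J1
bond 4 |J3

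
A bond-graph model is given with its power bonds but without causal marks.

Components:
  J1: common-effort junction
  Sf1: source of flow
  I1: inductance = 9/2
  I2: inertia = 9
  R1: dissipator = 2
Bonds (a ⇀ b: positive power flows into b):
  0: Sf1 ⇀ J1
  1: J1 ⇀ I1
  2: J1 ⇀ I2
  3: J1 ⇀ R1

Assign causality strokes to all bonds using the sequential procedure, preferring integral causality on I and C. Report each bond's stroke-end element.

β0 stroke→Sf1
β1 stroke→I1
β2 stroke→I2
β3 stroke→J1

β0 →Sf1  (Sf1: flow source, stroke at near end)
β1 →I1  (I1 outputs flow p/I1)
β2 →I2  (I2 outputs flow p/I2)
β3 →J1  (J1 needs exactly one e-in)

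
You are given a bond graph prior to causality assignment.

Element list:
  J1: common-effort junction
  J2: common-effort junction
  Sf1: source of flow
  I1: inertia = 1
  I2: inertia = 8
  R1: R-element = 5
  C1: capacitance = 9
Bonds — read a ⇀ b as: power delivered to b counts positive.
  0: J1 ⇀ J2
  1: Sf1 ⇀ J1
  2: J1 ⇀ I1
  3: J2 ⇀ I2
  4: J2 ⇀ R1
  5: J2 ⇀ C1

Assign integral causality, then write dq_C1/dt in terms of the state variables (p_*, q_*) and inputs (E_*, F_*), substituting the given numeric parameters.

dq_C1/dt = F_Sf1 - p_I1 - p_I2/8 - q_C1/45

#1 stroke→Sf1  (Sf1: flow source, stroke at near end)
#2 stroke→I1  (prefer integral on I1)
#0 stroke→J1  (closing 0-jn rule on J1)
#3 stroke→I2  (I2 outputs flow p/I2)
#5 stroke→J2  (C1 outputs effort q/C1)
#4 stroke→R1  (0-jn J2 has e-setter on 5)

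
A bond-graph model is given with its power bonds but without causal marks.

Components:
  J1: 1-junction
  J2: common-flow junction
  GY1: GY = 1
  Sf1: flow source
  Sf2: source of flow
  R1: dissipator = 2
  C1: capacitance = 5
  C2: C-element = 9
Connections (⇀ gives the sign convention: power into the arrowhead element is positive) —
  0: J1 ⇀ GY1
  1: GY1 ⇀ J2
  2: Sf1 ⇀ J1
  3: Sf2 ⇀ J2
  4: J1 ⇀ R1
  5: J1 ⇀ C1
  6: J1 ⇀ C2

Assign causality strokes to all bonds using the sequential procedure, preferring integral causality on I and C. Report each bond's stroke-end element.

b0 stroke at J1
b1 stroke at J2
b2 stroke at Sf1
b3 stroke at Sf2
b4 stroke at J1
b5 stroke at J1
b6 stroke at J1

bond 2 |Sf1  (Sf1 (Sf) sets flow on bond)
bond 3 |Sf2  (Sf2: flow source, stroke at near end)
bond 0 |J1  (J1 flow already set via bond 2)
bond 4 |J1  (J1 flow already set via bond 2)
bond 5 |J1  (1-jn J1 has f-setter on 2)
bond 6 |J1  (1-jn J1 has f-setter on 2)
bond 1 |J2  (common-f at J2 fixed by 3)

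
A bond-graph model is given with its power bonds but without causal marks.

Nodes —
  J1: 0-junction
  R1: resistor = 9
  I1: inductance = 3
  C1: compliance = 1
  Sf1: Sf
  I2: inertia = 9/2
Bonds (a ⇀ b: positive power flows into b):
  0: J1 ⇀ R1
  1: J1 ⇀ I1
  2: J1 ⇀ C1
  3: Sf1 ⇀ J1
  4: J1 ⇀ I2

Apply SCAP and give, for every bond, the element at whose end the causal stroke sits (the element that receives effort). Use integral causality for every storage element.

bond 3 stroke→Sf1  (Sf1 (Sf) sets flow on bond)
bond 1 stroke→I1  (I1 integral (f out))
bond 2 stroke→J1  (C1 integral (e out))
bond 0 stroke→R1  (J1 effort already set via bond 2)
bond 4 stroke→I2  (common-e at J1 fixed by 2)

bond 0 stroke at R1
bond 1 stroke at I1
bond 2 stroke at J1
bond 3 stroke at Sf1
bond 4 stroke at I2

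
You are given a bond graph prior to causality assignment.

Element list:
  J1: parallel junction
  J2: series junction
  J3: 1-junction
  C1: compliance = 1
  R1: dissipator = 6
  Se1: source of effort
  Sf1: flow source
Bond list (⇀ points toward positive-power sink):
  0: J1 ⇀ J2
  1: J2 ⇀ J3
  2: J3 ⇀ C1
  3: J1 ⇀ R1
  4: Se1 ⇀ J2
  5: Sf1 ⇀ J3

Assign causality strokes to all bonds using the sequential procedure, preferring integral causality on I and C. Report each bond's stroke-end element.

#4 stroke→J2  (Se1 (Se) sets effort on bond)
#5 stroke→Sf1  (Sf1 fixes flow; stroke at Sf1)
#1 stroke→J3  (common-f at J3 fixed by 5)
#2 stroke→J3  (J3: bond 5 brought flow, rest push out)
#0 stroke→J2  (common-f at J2 fixed by 1)
#3 stroke→J1  (J1 needs exactly one e-in)

b0 |J2
b1 |J3
b2 |J3
b3 |J1
b4 |J2
b5 |Sf1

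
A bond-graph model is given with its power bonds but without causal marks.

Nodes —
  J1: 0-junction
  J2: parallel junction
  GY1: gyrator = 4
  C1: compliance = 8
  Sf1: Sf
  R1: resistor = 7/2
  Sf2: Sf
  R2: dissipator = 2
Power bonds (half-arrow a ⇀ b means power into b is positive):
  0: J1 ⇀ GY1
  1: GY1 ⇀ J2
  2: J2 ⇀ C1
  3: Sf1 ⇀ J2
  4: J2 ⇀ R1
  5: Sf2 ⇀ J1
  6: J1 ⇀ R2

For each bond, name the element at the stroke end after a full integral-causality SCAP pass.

#0 |GY1
#1 |GY1
#2 |J2
#3 |Sf1
#4 |R1
#5 |Sf2
#6 |J1

bond 3 stroke at Sf1  (Sf1: flow source, stroke at near end)
bond 5 stroke at Sf2  (Sf2 fixes flow; stroke at Sf2)
bond 2 stroke at J2  (prefer integral on C1)
bond 1 stroke at GY1  (common-e at J2 fixed by 2)
bond 4 stroke at R1  (J2 effort already set via bond 2)
bond 0 stroke at GY1  (through GY1, causality inverts; strokes same side of GY1)
bond 6 stroke at J1  (J1: last free bond brings effort in)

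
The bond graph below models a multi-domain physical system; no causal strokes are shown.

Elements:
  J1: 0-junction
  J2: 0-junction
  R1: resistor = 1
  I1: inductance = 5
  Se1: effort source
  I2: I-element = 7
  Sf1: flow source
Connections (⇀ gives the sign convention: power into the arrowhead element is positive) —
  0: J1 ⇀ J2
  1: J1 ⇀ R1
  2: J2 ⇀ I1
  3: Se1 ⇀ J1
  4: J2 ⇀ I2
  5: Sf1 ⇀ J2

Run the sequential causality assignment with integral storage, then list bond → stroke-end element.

β0 stroke at J2
β1 stroke at R1
β2 stroke at I1
β3 stroke at J1
β4 stroke at I2
β5 stroke at Sf1

β3 →J1  (Se1 (Se) sets effort on bond)
β5 →Sf1  (Sf1: flow source, stroke at near end)
β0 →J2  (J1 effort already set via bond 3)
β1 →R1  (J1 effort already set via bond 3)
β2 →I1  (common-e at J2 fixed by 0)
β4 →I2  (common-e at J2 fixed by 0)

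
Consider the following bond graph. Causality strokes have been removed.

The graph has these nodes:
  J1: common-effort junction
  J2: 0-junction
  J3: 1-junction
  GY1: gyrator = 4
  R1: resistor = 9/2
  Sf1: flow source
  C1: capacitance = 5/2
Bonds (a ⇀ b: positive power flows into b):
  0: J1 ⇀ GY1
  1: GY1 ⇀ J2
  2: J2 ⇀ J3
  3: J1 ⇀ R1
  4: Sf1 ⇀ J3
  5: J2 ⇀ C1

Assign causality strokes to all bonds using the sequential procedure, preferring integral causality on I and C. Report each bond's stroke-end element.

bond 4 →Sf1  (Sf1 (Sf) sets flow on bond)
bond 2 →J3  (1-jn J3 has f-setter on 4)
bond 5 →J2  (C1 outputs effort q/C1)
bond 1 →GY1  (0-jn J2 has e-setter on 5)
bond 0 →GY1  (GY1 both-in/both-out from 1)
bond 3 →J1  (only one effort-in slot at J1)

bond 0 |GY1
bond 1 |GY1
bond 2 |J3
bond 3 |J1
bond 4 |Sf1
bond 5 |J2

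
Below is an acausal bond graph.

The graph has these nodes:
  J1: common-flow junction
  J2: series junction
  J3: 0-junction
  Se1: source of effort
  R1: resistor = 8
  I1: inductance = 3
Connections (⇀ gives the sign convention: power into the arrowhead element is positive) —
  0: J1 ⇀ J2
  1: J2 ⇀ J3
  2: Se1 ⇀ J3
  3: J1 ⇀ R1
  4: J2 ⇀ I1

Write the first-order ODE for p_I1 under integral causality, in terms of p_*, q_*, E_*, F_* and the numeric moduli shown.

dp_I1/dt = -E_Se1 - 8*p_I1/3

#2 stroke→J3  (Se1 (Se) sets effort on bond)
#1 stroke→J2  (common-e at J3 fixed by 2)
#4 stroke→I1  (I1: I, integral causality)
#0 stroke→J2  (1-jn J2 has f-setter on 4)
#3 stroke→J1  (J1 flow already set via bond 0)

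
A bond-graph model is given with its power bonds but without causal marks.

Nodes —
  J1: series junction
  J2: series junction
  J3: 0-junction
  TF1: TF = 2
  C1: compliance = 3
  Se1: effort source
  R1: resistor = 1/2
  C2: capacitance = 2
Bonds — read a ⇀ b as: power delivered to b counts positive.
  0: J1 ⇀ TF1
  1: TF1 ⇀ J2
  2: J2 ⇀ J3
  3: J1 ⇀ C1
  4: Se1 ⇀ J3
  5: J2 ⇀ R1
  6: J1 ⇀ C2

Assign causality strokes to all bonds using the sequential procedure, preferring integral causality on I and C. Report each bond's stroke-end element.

β0 →TF1
β1 →J2
β2 →J2
β3 →J1
β4 →J3
β5 →R1
β6 →J1

b4 →J3  (Se1: effort source, stroke at far end)
b2 →J2  (J3 effort already set via bond 4)
b3 →J1  (C1 outputs effort q/C1)
b6 →J1  (C2 outputs effort q/C2)
b0 →TF1  (J1: last free bond brings flow in)
b1 →J2  (TF1: transformer flips bond 0)
b5 →R1  (J2: last free bond brings flow in)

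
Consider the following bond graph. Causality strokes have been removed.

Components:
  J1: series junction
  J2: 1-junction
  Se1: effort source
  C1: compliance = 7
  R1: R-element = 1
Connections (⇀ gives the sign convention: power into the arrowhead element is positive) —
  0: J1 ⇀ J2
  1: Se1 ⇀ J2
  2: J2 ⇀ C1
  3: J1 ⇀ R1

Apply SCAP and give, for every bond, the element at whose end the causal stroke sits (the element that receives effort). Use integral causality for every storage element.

β1 stroke at J2  (Se1 (Se) sets effort on bond)
β2 stroke at J2  (C1: C, integral causality)
β0 stroke at J1  (only one flow-in slot at J2)
β3 stroke at R1  (closing 1-jn rule on J1)

β0 →J1
β1 →J2
β2 →J2
β3 →R1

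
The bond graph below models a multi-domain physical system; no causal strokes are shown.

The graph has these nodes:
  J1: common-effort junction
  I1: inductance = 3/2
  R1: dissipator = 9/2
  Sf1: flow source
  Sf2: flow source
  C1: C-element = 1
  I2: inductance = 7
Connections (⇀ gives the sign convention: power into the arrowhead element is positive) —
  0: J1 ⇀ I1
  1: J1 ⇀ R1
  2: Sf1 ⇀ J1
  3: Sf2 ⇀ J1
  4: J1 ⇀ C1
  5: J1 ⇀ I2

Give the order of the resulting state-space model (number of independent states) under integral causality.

#2 |Sf1  (Sf1 fixes flow; stroke at Sf1)
#3 |Sf2  (Sf2: flow source, stroke at near end)
#0 |I1  (I1: I, integral causality)
#4 |J1  (C1 outputs effort q/C1)
#1 |R1  (J1 effort already set via bond 4)
#5 |I2  (0-jn J1 has e-setter on 4)

3  (C1, I1, I2 all integral)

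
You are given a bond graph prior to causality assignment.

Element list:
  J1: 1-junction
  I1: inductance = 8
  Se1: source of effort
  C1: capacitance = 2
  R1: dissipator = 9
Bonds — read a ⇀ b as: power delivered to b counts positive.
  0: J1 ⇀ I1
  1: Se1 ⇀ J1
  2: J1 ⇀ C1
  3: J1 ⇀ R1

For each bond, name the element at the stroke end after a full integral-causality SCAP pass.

#0 stroke at I1
#1 stroke at J1
#2 stroke at J1
#3 stroke at J1

β1 →J1  (Se1: effort source, stroke at far end)
β0 →I1  (I1: I, integral causality)
β2 →J1  (J1 flow already set via bond 0)
β3 →J1  (J1 flow already set via bond 0)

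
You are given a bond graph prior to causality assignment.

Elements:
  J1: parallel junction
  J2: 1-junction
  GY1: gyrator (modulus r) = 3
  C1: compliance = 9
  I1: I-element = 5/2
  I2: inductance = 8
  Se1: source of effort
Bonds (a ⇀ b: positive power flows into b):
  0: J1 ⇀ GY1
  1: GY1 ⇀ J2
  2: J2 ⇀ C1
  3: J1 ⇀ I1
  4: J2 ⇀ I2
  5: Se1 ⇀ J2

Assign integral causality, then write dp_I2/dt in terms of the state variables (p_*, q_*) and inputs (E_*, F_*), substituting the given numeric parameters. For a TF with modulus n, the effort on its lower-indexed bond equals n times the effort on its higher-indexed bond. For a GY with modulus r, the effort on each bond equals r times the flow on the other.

dp_I2/dt = E_Se1 - 6*p_I1/5 - q_C1/9

β5 |J2  (Se1 (Se) sets effort on bond)
β2 |J2  (prefer integral on C1)
β3 |I1  (I1 integral (f out))
β0 |J1  (J1 needs exactly one e-in)
β1 |J2  (GY GY1: same side as bond 0)
β4 |I2  (J2: last free bond brings flow in)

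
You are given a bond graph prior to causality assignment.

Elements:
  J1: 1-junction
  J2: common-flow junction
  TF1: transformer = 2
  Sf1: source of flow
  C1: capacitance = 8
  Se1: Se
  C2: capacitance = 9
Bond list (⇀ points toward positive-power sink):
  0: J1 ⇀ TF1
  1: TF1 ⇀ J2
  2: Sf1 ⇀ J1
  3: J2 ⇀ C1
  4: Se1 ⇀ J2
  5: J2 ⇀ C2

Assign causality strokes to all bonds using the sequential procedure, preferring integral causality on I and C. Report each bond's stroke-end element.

#0 stroke→J1
#1 stroke→TF1
#2 stroke→Sf1
#3 stroke→J2
#4 stroke→J2
#5 stroke→J2

#2 stroke→Sf1  (Sf1 fixes flow; stroke at Sf1)
#4 stroke→J2  (Se1 (Se) sets effort on bond)
#0 stroke→J1  (common-f at J1 fixed by 2)
#1 stroke→TF1  (through TF1, causality passes straight; one stroke at TF1)
#3 stroke→J2  (common-f at J2 fixed by 1)
#5 stroke→J2  (1-jn J2 has f-setter on 1)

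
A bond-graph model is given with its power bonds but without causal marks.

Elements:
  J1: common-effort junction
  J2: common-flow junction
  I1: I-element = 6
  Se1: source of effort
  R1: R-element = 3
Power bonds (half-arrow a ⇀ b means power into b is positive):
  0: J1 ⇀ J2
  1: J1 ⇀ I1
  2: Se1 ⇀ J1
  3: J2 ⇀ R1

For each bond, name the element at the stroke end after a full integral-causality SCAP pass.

#0 →J2
#1 →I1
#2 →J1
#3 →R1

b2 |J1  (Se1: effort source, stroke at far end)
b0 |J2  (J1: bond 2 brought effort, rest push out)
b1 |I1  (J1 effort already set via bond 2)
b3 |R1  (J2 needs exactly one f-in)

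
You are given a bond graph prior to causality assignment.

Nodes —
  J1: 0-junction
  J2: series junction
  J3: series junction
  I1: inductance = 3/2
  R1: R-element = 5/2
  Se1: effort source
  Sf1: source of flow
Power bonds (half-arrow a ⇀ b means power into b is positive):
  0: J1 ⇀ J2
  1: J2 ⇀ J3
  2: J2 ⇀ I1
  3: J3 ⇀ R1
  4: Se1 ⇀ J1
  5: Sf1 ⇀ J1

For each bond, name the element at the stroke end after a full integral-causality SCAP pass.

#4 |J1  (Se1 (Se) sets effort on bond)
#5 |Sf1  (source Sf1 imposes f)
#0 |J2  (common-e at J1 fixed by 4)
#2 |I1  (prefer integral on I1)
#1 |J2  (J2: bond 2 brought flow, rest push out)
#3 |J3  (J3: bond 1 brought flow, rest push out)

#0 stroke→J2
#1 stroke→J2
#2 stroke→I1
#3 stroke→J3
#4 stroke→J1
#5 stroke→Sf1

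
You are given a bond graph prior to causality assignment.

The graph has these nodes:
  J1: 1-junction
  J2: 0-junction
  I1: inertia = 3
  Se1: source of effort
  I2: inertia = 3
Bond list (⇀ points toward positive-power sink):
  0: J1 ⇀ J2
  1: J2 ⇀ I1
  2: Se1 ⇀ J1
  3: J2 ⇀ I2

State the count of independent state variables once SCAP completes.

b2 stroke at J1  (Se1 fixes effort; stroke away)
b0 stroke at J2  (J1: last free bond brings flow in)
b1 stroke at I1  (J2: bond 0 brought effort, rest push out)
b3 stroke at I2  (J2: bond 0 brought effort, rest push out)

2  (I1, I2 all integral)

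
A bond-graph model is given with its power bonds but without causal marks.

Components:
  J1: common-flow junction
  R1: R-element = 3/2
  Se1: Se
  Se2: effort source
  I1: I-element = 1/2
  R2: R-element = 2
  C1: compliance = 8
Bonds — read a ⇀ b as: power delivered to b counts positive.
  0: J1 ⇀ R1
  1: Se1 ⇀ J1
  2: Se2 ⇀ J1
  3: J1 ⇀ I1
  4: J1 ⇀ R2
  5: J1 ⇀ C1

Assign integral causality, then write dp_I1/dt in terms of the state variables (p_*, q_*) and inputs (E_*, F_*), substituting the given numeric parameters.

#1 →J1  (source Se1 imposes e)
#2 →J1  (Se2: effort source, stroke at far end)
#3 →I1  (I1 outputs flow p/I1)
#0 →J1  (J1 flow already set via bond 3)
#4 →J1  (common-f at J1 fixed by 3)
#5 →J1  (J1 flow already set via bond 3)

dp_I1/dt = E_Se1 + E_Se2 - 7*p_I1 - q_C1/8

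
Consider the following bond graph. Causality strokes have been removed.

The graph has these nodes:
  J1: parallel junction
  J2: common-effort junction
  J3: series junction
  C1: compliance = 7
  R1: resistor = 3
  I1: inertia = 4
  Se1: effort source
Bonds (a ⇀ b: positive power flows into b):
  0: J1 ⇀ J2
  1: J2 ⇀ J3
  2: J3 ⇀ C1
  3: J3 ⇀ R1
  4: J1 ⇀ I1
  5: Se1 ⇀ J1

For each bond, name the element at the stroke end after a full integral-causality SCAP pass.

b0 →J2
b1 →J3
b2 →J3
b3 →R1
b4 →I1
b5 →J1

β5 |J1  (Se1 fixes effort; stroke away)
β0 |J2  (J1: bond 5 brought effort, rest push out)
β4 |I1  (J1: bond 5 brought effort, rest push out)
β1 |J3  (J2: bond 0 brought effort, rest push out)
β2 |J3  (C1: C, integral causality)
β3 |R1  (J3: last free bond brings flow in)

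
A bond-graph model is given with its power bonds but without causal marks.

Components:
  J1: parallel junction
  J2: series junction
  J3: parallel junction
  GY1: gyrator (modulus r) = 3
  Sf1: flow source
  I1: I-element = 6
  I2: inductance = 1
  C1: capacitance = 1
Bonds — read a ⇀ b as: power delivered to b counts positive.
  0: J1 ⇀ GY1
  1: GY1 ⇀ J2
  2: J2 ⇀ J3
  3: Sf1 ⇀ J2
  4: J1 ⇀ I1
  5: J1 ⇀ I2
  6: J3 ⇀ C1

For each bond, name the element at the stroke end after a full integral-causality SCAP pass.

#3 |Sf1  (Sf1 (Sf) sets flow on bond)
#1 |J2  (common-f at J2 fixed by 3)
#2 |J2  (1-jn J2 has f-setter on 3)
#6 |J3  (only one effort-in slot at J3)
#0 |J1  (through GY1, causality inverts; strokes same side of GY1)
#4 |I1  (common-e at J1 fixed by 0)
#5 |I2  (J1: bond 0 brought effort, rest push out)

#0 →J1
#1 →J2
#2 →J2
#3 →Sf1
#4 →I1
#5 →I2
#6 →J3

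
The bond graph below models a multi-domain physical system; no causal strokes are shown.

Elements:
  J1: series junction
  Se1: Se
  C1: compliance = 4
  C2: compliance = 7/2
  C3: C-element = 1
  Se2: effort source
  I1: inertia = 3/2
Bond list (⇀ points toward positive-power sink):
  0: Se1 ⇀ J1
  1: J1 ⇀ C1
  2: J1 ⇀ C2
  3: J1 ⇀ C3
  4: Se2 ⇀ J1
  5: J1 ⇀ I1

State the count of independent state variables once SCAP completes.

bond 0 →J1  (Se1: effort source, stroke at far end)
bond 4 →J1  (source Se2 imposes e)
bond 1 →J1  (C1 integral (e out))
bond 2 →J1  (prefer integral on C2)
bond 3 →J1  (prefer integral on C3)
bond 5 →I1  (J1: last free bond brings flow in)

4  (C1, C2, C3, I1 all integral)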